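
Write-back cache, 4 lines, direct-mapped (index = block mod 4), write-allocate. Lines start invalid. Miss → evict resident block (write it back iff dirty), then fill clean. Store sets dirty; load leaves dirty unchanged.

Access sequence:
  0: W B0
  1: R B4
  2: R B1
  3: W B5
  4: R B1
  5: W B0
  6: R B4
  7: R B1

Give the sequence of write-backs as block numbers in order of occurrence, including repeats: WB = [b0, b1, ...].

  0 | W B0 → L0 miss [D]
  1 | R B4 → L0 miss wb→B0 [-]
  2 | R B1 → L1 miss [-]
  3 | W B5 → L1 miss [D]
  4 | R B1 → L1 miss wb→B5 [-]
  5 | W B0 → L0 miss [D]
  6 | R B4 → L0 miss wb→B0 [-]
  7 | R B1 → L1 hit [-]

WB = [0, 5, 0]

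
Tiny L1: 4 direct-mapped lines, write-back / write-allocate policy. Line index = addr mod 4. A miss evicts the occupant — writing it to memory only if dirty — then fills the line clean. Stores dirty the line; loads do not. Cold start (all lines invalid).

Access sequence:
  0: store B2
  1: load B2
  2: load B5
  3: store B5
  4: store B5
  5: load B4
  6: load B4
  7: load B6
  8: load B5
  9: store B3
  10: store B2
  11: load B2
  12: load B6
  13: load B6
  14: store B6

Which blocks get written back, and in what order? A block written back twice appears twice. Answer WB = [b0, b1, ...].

0: W B2 → L2 miss [D]
1: R B2 → L2 hit [D]
2: R B5 → L1 miss [-]
3: W B5 → L1 hit [D]
4: W B5 → L1 hit [D]
5: R B4 → L0 miss [-]
6: R B4 → L0 hit [-]
7: R B6 → L2 miss wb→B2 [-]
8: R B5 → L1 hit [D]
9: W B3 → L3 miss [D]
10: W B2 → L2 miss [D]
11: R B2 → L2 hit [D]
12: R B6 → L2 miss wb→B2 [-]
13: R B6 → L2 hit [-]
14: W B6 → L2 hit [D]

WB = [2, 2]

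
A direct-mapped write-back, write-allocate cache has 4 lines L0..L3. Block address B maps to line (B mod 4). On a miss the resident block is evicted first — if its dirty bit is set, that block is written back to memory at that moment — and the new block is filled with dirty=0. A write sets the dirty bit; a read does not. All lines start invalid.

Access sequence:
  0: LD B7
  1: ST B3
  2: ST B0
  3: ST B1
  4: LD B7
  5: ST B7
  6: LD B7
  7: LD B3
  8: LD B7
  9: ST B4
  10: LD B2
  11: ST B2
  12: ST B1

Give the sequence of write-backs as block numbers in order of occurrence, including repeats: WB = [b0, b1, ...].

0: R B7 → L3 miss [-]
1: W B3 → L3 miss [D]
2: W B0 → L0 miss [D]
3: W B1 → L1 miss [D]
4: R B7 → L3 miss wb→B3 [-]
5: W B7 → L3 hit [D]
6: R B7 → L3 hit [D]
7: R B3 → L3 miss wb→B7 [-]
8: R B7 → L3 miss [-]
9: W B4 → L0 miss wb→B0 [D]
10: R B2 → L2 miss [-]
11: W B2 → L2 hit [D]
12: W B1 → L1 hit [D]

WB = [3, 7, 0]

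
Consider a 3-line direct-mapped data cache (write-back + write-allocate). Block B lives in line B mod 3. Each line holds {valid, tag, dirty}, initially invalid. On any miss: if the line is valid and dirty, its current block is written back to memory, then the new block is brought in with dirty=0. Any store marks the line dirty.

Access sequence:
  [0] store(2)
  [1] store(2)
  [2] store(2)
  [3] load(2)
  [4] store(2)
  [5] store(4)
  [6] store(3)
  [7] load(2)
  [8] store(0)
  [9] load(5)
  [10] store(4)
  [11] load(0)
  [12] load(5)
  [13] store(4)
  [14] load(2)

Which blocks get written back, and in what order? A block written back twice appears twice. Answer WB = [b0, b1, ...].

WB = [3, 2]

0: W B2 → L2 miss [D]
1: W B2 → L2 hit [D]
2: W B2 → L2 hit [D]
3: R B2 → L2 hit [D]
4: W B2 → L2 hit [D]
5: W B4 → L1 miss [D]
6: W B3 → L0 miss [D]
7: R B2 → L2 hit [D]
8: W B0 → L0 miss wb→B3 [D]
9: R B5 → L2 miss wb→B2 [-]
10: W B4 → L1 hit [D]
11: R B0 → L0 hit [D]
12: R B5 → L2 hit [-]
13: W B4 → L1 hit [D]
14: R B2 → L2 miss [-]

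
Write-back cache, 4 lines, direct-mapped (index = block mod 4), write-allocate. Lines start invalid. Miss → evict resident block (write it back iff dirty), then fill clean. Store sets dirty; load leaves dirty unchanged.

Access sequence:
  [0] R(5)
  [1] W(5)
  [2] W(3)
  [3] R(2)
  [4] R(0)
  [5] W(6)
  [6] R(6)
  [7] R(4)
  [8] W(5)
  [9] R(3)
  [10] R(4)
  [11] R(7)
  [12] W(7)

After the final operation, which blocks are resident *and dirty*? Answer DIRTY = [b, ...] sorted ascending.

DIRTY = [5, 6, 7]

0: R B5 -> L1 miss  d=-]
1: W B5 -> L1 hit  d=D]
2: W B3 -> L3 miss  d=D]
3: R B2 -> L2 miss  d=-]
4: R B0 -> L0 miss  d=-]
5: W B6 -> L2 miss  d=D]
6: R B6 -> L2 hit  d=D]
7: R B4 -> L0 miss  d=-]
8: W B5 -> L1 hit  d=D]
9: R B3 -> L3 hit  d=D]
10: R B4 -> L0 hit  d=-]
11: R B7 -> L3 miss wb->B3  d=-]
12: W B7 -> L3 hit  d=D]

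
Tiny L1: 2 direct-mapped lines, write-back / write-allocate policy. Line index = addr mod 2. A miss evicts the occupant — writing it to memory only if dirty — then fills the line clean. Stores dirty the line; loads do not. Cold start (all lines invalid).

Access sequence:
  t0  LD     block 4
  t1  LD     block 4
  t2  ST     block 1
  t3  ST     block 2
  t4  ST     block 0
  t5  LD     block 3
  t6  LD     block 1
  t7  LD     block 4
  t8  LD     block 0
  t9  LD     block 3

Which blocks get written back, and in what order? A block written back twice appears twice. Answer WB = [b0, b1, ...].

WB = [2, 1, 0]

  0 | R B4 → L0 miss [-]
  1 | R B4 → L0 hit [-]
  2 | W B1 → L1 miss [D]
  3 | W B2 → L0 miss [D]
  4 | W B0 → L0 miss wb→B2 [D]
  5 | R B3 → L1 miss wb→B1 [-]
  6 | R B1 → L1 miss [-]
  7 | R B4 → L0 miss wb→B0 [-]
  8 | R B0 → L0 miss [-]
  9 | R B3 → L1 miss [-]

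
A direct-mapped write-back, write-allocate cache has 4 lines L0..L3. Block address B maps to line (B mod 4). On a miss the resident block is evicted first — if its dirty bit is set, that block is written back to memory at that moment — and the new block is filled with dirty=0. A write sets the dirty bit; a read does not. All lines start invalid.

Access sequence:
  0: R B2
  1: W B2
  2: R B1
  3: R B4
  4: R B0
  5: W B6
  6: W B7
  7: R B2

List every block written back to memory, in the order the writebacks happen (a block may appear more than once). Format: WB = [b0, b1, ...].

0: R B2 → L2 miss [-]
1: W B2 → L2 hit [D]
2: R B1 → L1 miss [-]
3: R B4 → L0 miss [-]
4: R B0 → L0 miss [-]
5: W B6 → L2 miss wb→B2 [D]
6: W B7 → L3 miss [D]
7: R B2 → L2 miss wb→B6 [-]

WB = [2, 6]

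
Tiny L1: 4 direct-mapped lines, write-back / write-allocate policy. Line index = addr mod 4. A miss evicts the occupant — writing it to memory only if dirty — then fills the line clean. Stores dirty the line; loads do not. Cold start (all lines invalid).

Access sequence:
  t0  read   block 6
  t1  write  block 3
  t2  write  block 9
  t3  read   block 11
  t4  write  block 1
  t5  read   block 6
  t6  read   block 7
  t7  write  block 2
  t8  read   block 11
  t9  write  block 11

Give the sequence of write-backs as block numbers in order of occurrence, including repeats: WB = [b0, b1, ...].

0: R B6 → L2 miss [-]
1: W B3 → L3 miss [D]
2: W B9 → L1 miss [D]
3: R B11 → L3 miss wb→B3 [-]
4: W B1 → L1 miss wb→B9 [D]
5: R B6 → L2 hit [-]
6: R B7 → L3 miss [-]
7: W B2 → L2 miss [D]
8: R B11 → L3 miss [-]
9: W B11 → L3 hit [D]

WB = [3, 9]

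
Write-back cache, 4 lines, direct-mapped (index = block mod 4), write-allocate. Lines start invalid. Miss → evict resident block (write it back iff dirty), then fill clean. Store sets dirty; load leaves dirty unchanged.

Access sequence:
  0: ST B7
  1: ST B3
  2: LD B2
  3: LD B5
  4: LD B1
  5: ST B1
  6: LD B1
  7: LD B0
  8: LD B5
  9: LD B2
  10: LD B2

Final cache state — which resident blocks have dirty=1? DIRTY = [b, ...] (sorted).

  0 | W B7 → L3 miss [D]
  1 | W B3 → L3 miss wb→B7 [D]
  2 | R B2 → L2 miss [-]
  3 | R B5 → L1 miss [-]
  4 | R B1 → L1 miss [-]
  5 | W B1 → L1 hit [D]
  6 | R B1 → L1 hit [D]
  7 | R B0 → L0 miss [-]
  8 | R B5 → L1 miss wb→B1 [-]
  9 | R B2 → L2 hit [-]
  10 | R B2 → L2 hit [-]

DIRTY = [3]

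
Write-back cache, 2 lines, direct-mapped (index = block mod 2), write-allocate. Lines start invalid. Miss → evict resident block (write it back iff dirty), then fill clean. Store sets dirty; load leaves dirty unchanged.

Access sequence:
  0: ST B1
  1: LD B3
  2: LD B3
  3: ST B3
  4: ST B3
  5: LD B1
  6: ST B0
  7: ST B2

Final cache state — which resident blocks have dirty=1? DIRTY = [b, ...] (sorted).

0: W B1 → L1 miss [D]
1: R B3 → L1 miss wb→B1 [-]
2: R B3 → L1 hit [-]
3: W B3 → L1 hit [D]
4: W B3 → L1 hit [D]
5: R B1 → L1 miss wb→B3 [-]
6: W B0 → L0 miss [D]
7: W B2 → L0 miss wb→B0 [D]

DIRTY = [2]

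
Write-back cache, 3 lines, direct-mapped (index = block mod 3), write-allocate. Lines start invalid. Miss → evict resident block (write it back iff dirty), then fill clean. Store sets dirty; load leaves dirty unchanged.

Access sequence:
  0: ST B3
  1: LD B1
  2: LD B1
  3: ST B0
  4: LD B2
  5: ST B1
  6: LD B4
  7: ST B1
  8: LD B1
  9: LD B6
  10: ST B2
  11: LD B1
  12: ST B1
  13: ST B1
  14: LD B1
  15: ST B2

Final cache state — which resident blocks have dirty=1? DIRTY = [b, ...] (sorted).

  0 | W B3 → L0 miss [D]
  1 | R B1 → L1 miss [-]
  2 | R B1 → L1 hit [-]
  3 | W B0 → L0 miss wb→B3 [D]
  4 | R B2 → L2 miss [-]
  5 | W B1 → L1 hit [D]
  6 | R B4 → L1 miss wb→B1 [-]
  7 | W B1 → L1 miss [D]
  8 | R B1 → L1 hit [D]
  9 | R B6 → L0 miss wb→B0 [-]
  10 | W B2 → L2 hit [D]
  11 | R B1 → L1 hit [D]
  12 | W B1 → L1 hit [D]
  13 | W B1 → L1 hit [D]
  14 | R B1 → L1 hit [D]
  15 | W B2 → L2 hit [D]

DIRTY = [1, 2]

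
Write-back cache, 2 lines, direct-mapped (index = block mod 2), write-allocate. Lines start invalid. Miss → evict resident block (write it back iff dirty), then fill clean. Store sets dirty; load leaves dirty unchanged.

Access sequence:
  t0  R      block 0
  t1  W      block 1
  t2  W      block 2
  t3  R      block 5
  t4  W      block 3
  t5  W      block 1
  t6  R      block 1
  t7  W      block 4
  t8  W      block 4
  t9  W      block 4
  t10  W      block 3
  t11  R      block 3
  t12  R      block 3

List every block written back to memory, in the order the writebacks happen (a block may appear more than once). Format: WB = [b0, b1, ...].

WB = [1, 3, 2, 1]

  0 | R B0 → L0 miss [-]
  1 | W B1 → L1 miss [D]
  2 | W B2 → L0 miss [D]
  3 | R B5 → L1 miss wb→B1 [-]
  4 | W B3 → L1 miss [D]
  5 | W B1 → L1 miss wb→B3 [D]
  6 | R B1 → L1 hit [D]
  7 | W B4 → L0 miss wb→B2 [D]
  8 | W B4 → L0 hit [D]
  9 | W B4 → L0 hit [D]
  10 | W B3 → L1 miss wb→B1 [D]
  11 | R B3 → L1 hit [D]
  12 | R B3 → L1 hit [D]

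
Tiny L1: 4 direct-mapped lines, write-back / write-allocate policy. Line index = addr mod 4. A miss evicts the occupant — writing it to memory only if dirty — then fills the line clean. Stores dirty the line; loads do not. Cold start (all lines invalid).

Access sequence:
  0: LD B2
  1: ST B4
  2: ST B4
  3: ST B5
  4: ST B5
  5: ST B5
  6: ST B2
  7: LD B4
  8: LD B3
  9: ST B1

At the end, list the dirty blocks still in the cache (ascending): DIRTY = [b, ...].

0: R B2 -> L2 miss  d=-]
1: W B4 -> L0 miss  d=D]
2: W B4 -> L0 hit  d=D]
3: W B5 -> L1 miss  d=D]
4: W B5 -> L1 hit  d=D]
5: W B5 -> L1 hit  d=D]
6: W B2 -> L2 hit  d=D]
7: R B4 -> L0 hit  d=D]
8: R B3 -> L3 miss  d=-]
9: W B1 -> L1 miss wb->B5  d=D]

DIRTY = [1, 2, 4]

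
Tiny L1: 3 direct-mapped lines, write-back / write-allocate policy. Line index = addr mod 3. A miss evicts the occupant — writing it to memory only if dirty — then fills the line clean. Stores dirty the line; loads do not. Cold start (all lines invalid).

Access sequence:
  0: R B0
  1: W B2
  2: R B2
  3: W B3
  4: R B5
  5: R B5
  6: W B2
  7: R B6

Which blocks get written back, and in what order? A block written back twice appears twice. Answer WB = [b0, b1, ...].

WB = [2, 3]

0: R B0 → L0 miss [-]
1: W B2 → L2 miss [D]
2: R B2 → L2 hit [D]
3: W B3 → L0 miss [D]
4: R B5 → L2 miss wb→B2 [-]
5: R B5 → L2 hit [-]
6: W B2 → L2 miss [D]
7: R B6 → L0 miss wb→B3 [-]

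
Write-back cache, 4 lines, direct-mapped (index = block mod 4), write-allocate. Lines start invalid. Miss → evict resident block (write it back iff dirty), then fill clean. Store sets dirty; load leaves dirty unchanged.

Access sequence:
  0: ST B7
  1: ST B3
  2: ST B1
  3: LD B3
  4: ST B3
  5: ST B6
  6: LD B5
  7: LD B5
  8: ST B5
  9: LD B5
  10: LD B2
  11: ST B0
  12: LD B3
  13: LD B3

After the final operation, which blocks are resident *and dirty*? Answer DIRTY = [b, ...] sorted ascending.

DIRTY = [0, 3, 5]

0: W B7 -> L3 miss  d=D]
1: W B3 -> L3 miss wb->B7  d=D]
2: W B1 -> L1 miss  d=D]
3: R B3 -> L3 hit  d=D]
4: W B3 -> L3 hit  d=D]
5: W B6 -> L2 miss  d=D]
6: R B5 -> L1 miss wb->B1  d=-]
7: R B5 -> L1 hit  d=-]
8: W B5 -> L1 hit  d=D]
9: R B5 -> L1 hit  d=D]
10: R B2 -> L2 miss wb->B6  d=-]
11: W B0 -> L0 miss  d=D]
12: R B3 -> L3 hit  d=D]
13: R B3 -> L3 hit  d=D]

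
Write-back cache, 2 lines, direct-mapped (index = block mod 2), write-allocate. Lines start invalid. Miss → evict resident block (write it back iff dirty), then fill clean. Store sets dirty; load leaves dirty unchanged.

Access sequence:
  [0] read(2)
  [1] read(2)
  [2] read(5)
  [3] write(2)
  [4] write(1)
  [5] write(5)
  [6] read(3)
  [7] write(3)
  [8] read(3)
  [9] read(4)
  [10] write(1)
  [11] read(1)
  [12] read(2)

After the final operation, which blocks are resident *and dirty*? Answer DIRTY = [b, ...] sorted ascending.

DIRTY = [1]

0: R B2 → L0 miss [-]
1: R B2 → L0 hit [-]
2: R B5 → L1 miss [-]
3: W B2 → L0 hit [D]
4: W B1 → L1 miss [D]
5: W B5 → L1 miss wb→B1 [D]
6: R B3 → L1 miss wb→B5 [-]
7: W B3 → L1 hit [D]
8: R B3 → L1 hit [D]
9: R B4 → L0 miss wb→B2 [-]
10: W B1 → L1 miss wb→B3 [D]
11: R B1 → L1 hit [D]
12: R B2 → L0 miss [-]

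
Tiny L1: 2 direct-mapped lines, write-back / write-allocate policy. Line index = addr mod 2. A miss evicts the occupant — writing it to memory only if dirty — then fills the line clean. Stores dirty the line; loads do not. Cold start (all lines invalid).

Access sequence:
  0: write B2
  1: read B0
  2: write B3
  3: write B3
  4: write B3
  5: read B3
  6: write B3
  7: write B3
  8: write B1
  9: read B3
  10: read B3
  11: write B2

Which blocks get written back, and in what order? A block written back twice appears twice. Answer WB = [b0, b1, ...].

0: W B2 → L0 miss [D]
1: R B0 → L0 miss wb→B2 [-]
2: W B3 → L1 miss [D]
3: W B3 → L1 hit [D]
4: W B3 → L1 hit [D]
5: R B3 → L1 hit [D]
6: W B3 → L1 hit [D]
7: W B3 → L1 hit [D]
8: W B1 → L1 miss wb→B3 [D]
9: R B3 → L1 miss wb→B1 [-]
10: R B3 → L1 hit [-]
11: W B2 → L0 miss [D]

WB = [2, 3, 1]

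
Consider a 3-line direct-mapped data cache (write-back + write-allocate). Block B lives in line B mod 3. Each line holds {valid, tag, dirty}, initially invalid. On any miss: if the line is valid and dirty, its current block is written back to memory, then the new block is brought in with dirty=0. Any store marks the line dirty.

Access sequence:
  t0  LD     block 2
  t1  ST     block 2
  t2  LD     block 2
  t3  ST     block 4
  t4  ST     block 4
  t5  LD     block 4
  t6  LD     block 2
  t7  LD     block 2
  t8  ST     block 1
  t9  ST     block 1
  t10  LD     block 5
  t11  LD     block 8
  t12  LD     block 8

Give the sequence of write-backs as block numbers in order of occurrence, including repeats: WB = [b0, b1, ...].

WB = [4, 2]

  0 | R B2 → L2 miss [-]
  1 | W B2 → L2 hit [D]
  2 | R B2 → L2 hit [D]
  3 | W B4 → L1 miss [D]
  4 | W B4 → L1 hit [D]
  5 | R B4 → L1 hit [D]
  6 | R B2 → L2 hit [D]
  7 | R B2 → L2 hit [D]
  8 | W B1 → L1 miss wb→B4 [D]
  9 | W B1 → L1 hit [D]
  10 | R B5 → L2 miss wb→B2 [-]
  11 | R B8 → L2 miss [-]
  12 | R B8 → L2 hit [-]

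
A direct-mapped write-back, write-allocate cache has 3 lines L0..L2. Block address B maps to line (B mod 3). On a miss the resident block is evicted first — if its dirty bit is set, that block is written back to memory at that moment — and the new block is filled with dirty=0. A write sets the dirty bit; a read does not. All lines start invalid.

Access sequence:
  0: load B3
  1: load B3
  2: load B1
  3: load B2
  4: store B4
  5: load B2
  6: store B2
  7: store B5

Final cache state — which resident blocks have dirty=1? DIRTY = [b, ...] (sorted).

DIRTY = [4, 5]

0: R B3 → L0 miss [-]
1: R B3 → L0 hit [-]
2: R B1 → L1 miss [-]
3: R B2 → L2 miss [-]
4: W B4 → L1 miss [D]
5: R B2 → L2 hit [-]
6: W B2 → L2 hit [D]
7: W B5 → L2 miss wb→B2 [D]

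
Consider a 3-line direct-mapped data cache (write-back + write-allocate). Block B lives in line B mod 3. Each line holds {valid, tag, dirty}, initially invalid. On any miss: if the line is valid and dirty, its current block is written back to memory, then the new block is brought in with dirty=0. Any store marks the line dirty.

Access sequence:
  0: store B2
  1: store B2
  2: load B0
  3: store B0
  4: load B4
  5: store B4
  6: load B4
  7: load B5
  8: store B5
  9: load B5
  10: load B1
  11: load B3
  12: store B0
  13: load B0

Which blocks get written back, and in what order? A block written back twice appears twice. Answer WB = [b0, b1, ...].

  0 | W B2 → L2 miss [D]
  1 | W B2 → L2 hit [D]
  2 | R B0 → L0 miss [-]
  3 | W B0 → L0 hit [D]
  4 | R B4 → L1 miss [-]
  5 | W B4 → L1 hit [D]
  6 | R B4 → L1 hit [D]
  7 | R B5 → L2 miss wb→B2 [-]
  8 | W B5 → L2 hit [D]
  9 | R B5 → L2 hit [D]
  10 | R B1 → L1 miss wb→B4 [-]
  11 | R B3 → L0 miss wb→B0 [-]
  12 | W B0 → L0 miss [D]
  13 | R B0 → L0 hit [D]

WB = [2, 4, 0]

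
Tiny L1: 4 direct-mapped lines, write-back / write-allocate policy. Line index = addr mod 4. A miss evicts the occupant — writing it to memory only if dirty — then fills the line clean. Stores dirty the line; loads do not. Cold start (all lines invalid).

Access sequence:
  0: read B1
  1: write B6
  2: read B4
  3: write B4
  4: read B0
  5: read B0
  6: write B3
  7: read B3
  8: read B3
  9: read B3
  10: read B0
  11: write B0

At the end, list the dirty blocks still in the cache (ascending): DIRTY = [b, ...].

DIRTY = [0, 3, 6]

0: R B1 → L1 miss [-]
1: W B6 → L2 miss [D]
2: R B4 → L0 miss [-]
3: W B4 → L0 hit [D]
4: R B0 → L0 miss wb→B4 [-]
5: R B0 → L0 hit [-]
6: W B3 → L3 miss [D]
7: R B3 → L3 hit [D]
8: R B3 → L3 hit [D]
9: R B3 → L3 hit [D]
10: R B0 → L0 hit [-]
11: W B0 → L0 hit [D]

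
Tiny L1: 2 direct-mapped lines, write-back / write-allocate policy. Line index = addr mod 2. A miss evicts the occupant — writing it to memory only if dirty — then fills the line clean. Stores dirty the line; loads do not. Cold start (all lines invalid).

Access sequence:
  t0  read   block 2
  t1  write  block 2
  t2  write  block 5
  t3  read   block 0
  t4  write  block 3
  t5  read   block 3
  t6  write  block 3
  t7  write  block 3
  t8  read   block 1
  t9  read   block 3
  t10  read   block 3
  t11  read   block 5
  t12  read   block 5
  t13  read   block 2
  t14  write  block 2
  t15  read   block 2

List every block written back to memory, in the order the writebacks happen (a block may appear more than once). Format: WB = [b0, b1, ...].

WB = [2, 5, 3]

0: R B2 -> L0 miss  d=-]
1: W B2 -> L0 hit  d=D]
2: W B5 -> L1 miss  d=D]
3: R B0 -> L0 miss wb->B2  d=-]
4: W B3 -> L1 miss wb->B5  d=D]
5: R B3 -> L1 hit  d=D]
6: W B3 -> L1 hit  d=D]
7: W B3 -> L1 hit  d=D]
8: R B1 -> L1 miss wb->B3  d=-]
9: R B3 -> L1 miss  d=-]
10: R B3 -> L1 hit  d=-]
11: R B5 -> L1 miss  d=-]
12: R B5 -> L1 hit  d=-]
13: R B2 -> L0 miss  d=-]
14: W B2 -> L0 hit  d=D]
15: R B2 -> L0 hit  d=D]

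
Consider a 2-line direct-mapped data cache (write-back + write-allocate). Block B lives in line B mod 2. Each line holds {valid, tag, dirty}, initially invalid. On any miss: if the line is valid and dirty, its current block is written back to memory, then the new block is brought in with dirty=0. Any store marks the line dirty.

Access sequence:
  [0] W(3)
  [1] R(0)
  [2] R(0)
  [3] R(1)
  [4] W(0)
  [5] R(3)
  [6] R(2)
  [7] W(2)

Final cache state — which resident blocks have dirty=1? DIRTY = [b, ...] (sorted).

DIRTY = [2]

0: W B3 → L1 miss [D]
1: R B0 → L0 miss [-]
2: R B0 → L0 hit [-]
3: R B1 → L1 miss wb→B3 [-]
4: W B0 → L0 hit [D]
5: R B3 → L1 miss [-]
6: R B2 → L0 miss wb→B0 [-]
7: W B2 → L0 hit [D]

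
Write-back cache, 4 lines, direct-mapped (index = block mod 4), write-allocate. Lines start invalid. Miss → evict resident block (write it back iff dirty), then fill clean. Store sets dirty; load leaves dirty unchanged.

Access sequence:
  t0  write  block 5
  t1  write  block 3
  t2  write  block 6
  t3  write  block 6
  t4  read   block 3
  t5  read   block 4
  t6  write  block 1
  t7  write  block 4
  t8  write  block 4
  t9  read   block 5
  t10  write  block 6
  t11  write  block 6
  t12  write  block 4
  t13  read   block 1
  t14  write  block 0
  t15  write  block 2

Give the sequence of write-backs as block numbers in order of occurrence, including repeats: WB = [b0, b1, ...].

WB = [5, 1, 4, 6]

0: W B5 → L1 miss [D]
1: W B3 → L3 miss [D]
2: W B6 → L2 miss [D]
3: W B6 → L2 hit [D]
4: R B3 → L3 hit [D]
5: R B4 → L0 miss [-]
6: W B1 → L1 miss wb→B5 [D]
7: W B4 → L0 hit [D]
8: W B4 → L0 hit [D]
9: R B5 → L1 miss wb→B1 [-]
10: W B6 → L2 hit [D]
11: W B6 → L2 hit [D]
12: W B4 → L0 hit [D]
13: R B1 → L1 miss [-]
14: W B0 → L0 miss wb→B4 [D]
15: W B2 → L2 miss wb→B6 [D]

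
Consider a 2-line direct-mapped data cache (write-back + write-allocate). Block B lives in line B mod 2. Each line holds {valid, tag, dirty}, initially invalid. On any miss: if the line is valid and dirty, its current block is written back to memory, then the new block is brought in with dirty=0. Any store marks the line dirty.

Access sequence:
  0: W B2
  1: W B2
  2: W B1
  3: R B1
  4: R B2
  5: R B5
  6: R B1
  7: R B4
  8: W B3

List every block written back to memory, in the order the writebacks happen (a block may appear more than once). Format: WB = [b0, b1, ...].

0: W B2 → L0 miss [D]
1: W B2 → L0 hit [D]
2: W B1 → L1 miss [D]
3: R B1 → L1 hit [D]
4: R B2 → L0 hit [D]
5: R B5 → L1 miss wb→B1 [-]
6: R B1 → L1 miss [-]
7: R B4 → L0 miss wb→B2 [-]
8: W B3 → L1 miss [D]

WB = [1, 2]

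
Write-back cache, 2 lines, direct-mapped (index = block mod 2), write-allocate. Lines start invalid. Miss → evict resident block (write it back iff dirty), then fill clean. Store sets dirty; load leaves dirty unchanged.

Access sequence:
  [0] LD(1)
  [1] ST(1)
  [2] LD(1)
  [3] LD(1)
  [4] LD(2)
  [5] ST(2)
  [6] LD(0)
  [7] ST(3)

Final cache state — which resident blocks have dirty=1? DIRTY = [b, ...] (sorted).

DIRTY = [3]

  0 | R B1 → L1 miss [-]
  1 | W B1 → L1 hit [D]
  2 | R B1 → L1 hit [D]
  3 | R B1 → L1 hit [D]
  4 | R B2 → L0 miss [-]
  5 | W B2 → L0 hit [D]
  6 | R B0 → L0 miss wb→B2 [-]
  7 | W B3 → L1 miss wb→B1 [D]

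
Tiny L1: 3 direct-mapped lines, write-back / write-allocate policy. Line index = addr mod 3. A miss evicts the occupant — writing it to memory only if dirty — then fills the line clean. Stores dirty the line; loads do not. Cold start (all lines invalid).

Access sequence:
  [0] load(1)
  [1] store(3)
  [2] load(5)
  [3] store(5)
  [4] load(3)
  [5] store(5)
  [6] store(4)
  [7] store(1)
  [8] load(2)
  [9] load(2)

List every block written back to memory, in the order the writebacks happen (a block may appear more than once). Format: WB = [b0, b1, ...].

WB = [4, 5]

  0 | R B1 → L1 miss [-]
  1 | W B3 → L0 miss [D]
  2 | R B5 → L2 miss [-]
  3 | W B5 → L2 hit [D]
  4 | R B3 → L0 hit [D]
  5 | W B5 → L2 hit [D]
  6 | W B4 → L1 miss [D]
  7 | W B1 → L1 miss wb→B4 [D]
  8 | R B2 → L2 miss wb→B5 [-]
  9 | R B2 → L2 hit [-]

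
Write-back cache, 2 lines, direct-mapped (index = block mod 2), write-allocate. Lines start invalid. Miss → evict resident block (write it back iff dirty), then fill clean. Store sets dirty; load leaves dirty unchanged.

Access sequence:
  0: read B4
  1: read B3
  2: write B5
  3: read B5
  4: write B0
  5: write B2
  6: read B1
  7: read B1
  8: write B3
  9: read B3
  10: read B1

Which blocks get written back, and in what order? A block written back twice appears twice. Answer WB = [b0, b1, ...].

WB = [0, 5, 3]

0: R B4 -> L0 miss  d=-]
1: R B3 -> L1 miss  d=-]
2: W B5 -> L1 miss  d=D]
3: R B5 -> L1 hit  d=D]
4: W B0 -> L0 miss  d=D]
5: W B2 -> L0 miss wb->B0  d=D]
6: R B1 -> L1 miss wb->B5  d=-]
7: R B1 -> L1 hit  d=-]
8: W B3 -> L1 miss  d=D]
9: R B3 -> L1 hit  d=D]
10: R B1 -> L1 miss wb->B3  d=-]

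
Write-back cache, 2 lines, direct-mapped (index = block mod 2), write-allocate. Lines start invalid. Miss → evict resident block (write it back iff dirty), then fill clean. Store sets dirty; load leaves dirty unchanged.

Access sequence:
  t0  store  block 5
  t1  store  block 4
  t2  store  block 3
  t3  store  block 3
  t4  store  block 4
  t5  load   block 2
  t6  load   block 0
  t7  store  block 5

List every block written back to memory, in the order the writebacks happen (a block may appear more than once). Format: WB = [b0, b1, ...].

WB = [5, 4, 3]

  0 | W B5 → L1 miss [D]
  1 | W B4 → L0 miss [D]
  2 | W B3 → L1 miss wb→B5 [D]
  3 | W B3 → L1 hit [D]
  4 | W B4 → L0 hit [D]
  5 | R B2 → L0 miss wb→B4 [-]
  6 | R B0 → L0 miss [-]
  7 | W B5 → L1 miss wb→B3 [D]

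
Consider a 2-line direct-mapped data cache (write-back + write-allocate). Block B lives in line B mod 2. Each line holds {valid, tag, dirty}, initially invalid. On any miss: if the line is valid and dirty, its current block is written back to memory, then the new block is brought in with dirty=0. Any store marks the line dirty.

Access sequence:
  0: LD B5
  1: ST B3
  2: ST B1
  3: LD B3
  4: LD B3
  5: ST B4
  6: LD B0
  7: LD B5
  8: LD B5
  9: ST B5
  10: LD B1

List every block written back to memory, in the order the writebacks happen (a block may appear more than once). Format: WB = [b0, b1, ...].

0: R B5 → L1 miss [-]
1: W B3 → L1 miss [D]
2: W B1 → L1 miss wb→B3 [D]
3: R B3 → L1 miss wb→B1 [-]
4: R B3 → L1 hit [-]
5: W B4 → L0 miss [D]
6: R B0 → L0 miss wb→B4 [-]
7: R B5 → L1 miss [-]
8: R B5 → L1 hit [-]
9: W B5 → L1 hit [D]
10: R B1 → L1 miss wb→B5 [-]

WB = [3, 1, 4, 5]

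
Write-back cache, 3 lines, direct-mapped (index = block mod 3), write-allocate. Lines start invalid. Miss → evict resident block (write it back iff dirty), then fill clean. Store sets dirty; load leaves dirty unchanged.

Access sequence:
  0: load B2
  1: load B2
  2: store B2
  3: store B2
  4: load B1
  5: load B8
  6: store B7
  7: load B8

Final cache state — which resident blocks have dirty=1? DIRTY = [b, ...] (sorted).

0: R B2 → L2 miss [-]
1: R B2 → L2 hit [-]
2: W B2 → L2 hit [D]
3: W B2 → L2 hit [D]
4: R B1 → L1 miss [-]
5: R B8 → L2 miss wb→B2 [-]
6: W B7 → L1 miss [D]
7: R B8 → L2 hit [-]

DIRTY = [7]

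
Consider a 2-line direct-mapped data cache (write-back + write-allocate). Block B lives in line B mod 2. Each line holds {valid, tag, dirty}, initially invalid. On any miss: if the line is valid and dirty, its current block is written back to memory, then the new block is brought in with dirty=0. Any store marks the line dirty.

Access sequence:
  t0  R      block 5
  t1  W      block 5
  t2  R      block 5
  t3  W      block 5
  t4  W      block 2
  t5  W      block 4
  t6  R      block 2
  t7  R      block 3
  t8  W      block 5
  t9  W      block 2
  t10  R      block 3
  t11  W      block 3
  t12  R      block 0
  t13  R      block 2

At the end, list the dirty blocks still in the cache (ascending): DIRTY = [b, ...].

0: R B5 → L1 miss [-]
1: W B5 → L1 hit [D]
2: R B5 → L1 hit [D]
3: W B5 → L1 hit [D]
4: W B2 → L0 miss [D]
5: W B4 → L0 miss wb→B2 [D]
6: R B2 → L0 miss wb→B4 [-]
7: R B3 → L1 miss wb→B5 [-]
8: W B5 → L1 miss [D]
9: W B2 → L0 hit [D]
10: R B3 → L1 miss wb→B5 [-]
11: W B3 → L1 hit [D]
12: R B0 → L0 miss wb→B2 [-]
13: R B2 → L0 miss [-]

DIRTY = [3]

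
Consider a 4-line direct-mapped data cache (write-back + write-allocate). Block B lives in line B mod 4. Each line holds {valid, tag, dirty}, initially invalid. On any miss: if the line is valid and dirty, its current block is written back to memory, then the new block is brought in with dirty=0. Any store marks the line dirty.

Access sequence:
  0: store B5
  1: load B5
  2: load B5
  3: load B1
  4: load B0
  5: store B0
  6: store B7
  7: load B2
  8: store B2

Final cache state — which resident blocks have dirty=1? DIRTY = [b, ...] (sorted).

DIRTY = [0, 2, 7]

  0 | W B5 → L1 miss [D]
  1 | R B5 → L1 hit [D]
  2 | R B5 → L1 hit [D]
  3 | R B1 → L1 miss wb→B5 [-]
  4 | R B0 → L0 miss [-]
  5 | W B0 → L0 hit [D]
  6 | W B7 → L3 miss [D]
  7 | R B2 → L2 miss [-]
  8 | W B2 → L2 hit [D]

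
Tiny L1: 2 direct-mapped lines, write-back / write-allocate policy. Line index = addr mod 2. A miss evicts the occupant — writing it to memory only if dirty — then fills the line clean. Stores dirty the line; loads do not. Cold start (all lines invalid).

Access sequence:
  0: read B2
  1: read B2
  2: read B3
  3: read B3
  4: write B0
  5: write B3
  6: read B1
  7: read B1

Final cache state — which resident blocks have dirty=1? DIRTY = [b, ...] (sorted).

DIRTY = [0]

0: R B2 → L0 miss [-]
1: R B2 → L0 hit [-]
2: R B3 → L1 miss [-]
3: R B3 → L1 hit [-]
4: W B0 → L0 miss [D]
5: W B3 → L1 hit [D]
6: R B1 → L1 miss wb→B3 [-]
7: R B1 → L1 hit [-]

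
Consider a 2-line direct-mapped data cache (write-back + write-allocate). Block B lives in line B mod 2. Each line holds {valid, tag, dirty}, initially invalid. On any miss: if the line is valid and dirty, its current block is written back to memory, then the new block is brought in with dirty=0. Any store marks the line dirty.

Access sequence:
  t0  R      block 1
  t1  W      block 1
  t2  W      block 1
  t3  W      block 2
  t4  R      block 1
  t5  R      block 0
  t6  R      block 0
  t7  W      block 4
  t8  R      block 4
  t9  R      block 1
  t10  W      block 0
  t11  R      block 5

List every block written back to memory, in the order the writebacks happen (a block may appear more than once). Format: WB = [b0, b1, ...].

  0 | R B1 → L1 miss [-]
  1 | W B1 → L1 hit [D]
  2 | W B1 → L1 hit [D]
  3 | W B2 → L0 miss [D]
  4 | R B1 → L1 hit [D]
  5 | R B0 → L0 miss wb→B2 [-]
  6 | R B0 → L0 hit [-]
  7 | W B4 → L0 miss [D]
  8 | R B4 → L0 hit [D]
  9 | R B1 → L1 hit [D]
  10 | W B0 → L0 miss wb→B4 [D]
  11 | R B5 → L1 miss wb→B1 [-]

WB = [2, 4, 1]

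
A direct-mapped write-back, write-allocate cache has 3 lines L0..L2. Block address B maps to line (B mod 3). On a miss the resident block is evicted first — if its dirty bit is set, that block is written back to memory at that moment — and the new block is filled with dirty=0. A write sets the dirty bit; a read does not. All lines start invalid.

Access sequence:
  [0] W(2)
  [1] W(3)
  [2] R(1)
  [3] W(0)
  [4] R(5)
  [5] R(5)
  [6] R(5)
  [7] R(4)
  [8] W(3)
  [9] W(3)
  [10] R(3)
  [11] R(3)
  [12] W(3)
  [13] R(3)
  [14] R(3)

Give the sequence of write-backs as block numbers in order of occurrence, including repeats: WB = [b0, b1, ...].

WB = [3, 2, 0]

0: W B2 → L2 miss [D]
1: W B3 → L0 miss [D]
2: R B1 → L1 miss [-]
3: W B0 → L0 miss wb→B3 [D]
4: R B5 → L2 miss wb→B2 [-]
5: R B5 → L2 hit [-]
6: R B5 → L2 hit [-]
7: R B4 → L1 miss [-]
8: W B3 → L0 miss wb→B0 [D]
9: W B3 → L0 hit [D]
10: R B3 → L0 hit [D]
11: R B3 → L0 hit [D]
12: W B3 → L0 hit [D]
13: R B3 → L0 hit [D]
14: R B3 → L0 hit [D]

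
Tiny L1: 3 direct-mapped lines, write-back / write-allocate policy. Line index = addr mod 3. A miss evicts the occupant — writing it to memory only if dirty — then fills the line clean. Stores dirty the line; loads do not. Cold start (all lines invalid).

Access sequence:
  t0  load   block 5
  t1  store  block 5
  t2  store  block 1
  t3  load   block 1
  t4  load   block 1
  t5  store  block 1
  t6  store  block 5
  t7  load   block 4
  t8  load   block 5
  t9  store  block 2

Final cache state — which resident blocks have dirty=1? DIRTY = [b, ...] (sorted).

DIRTY = [2]

0: R B5 → L2 miss [-]
1: W B5 → L2 hit [D]
2: W B1 → L1 miss [D]
3: R B1 → L1 hit [D]
4: R B1 → L1 hit [D]
5: W B1 → L1 hit [D]
6: W B5 → L2 hit [D]
7: R B4 → L1 miss wb→B1 [-]
8: R B5 → L2 hit [D]
9: W B2 → L2 miss wb→B5 [D]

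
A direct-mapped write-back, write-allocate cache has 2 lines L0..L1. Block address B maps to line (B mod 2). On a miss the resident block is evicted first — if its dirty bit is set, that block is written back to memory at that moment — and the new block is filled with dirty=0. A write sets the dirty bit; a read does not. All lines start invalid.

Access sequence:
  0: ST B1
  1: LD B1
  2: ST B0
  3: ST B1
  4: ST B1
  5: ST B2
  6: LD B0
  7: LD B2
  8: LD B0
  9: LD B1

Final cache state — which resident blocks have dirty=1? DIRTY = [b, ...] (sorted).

DIRTY = [1]

0: W B1 → L1 miss [D]
1: R B1 → L1 hit [D]
2: W B0 → L0 miss [D]
3: W B1 → L1 hit [D]
4: W B1 → L1 hit [D]
5: W B2 → L0 miss wb→B0 [D]
6: R B0 → L0 miss wb→B2 [-]
7: R B2 → L0 miss [-]
8: R B0 → L0 miss [-]
9: R B1 → L1 hit [D]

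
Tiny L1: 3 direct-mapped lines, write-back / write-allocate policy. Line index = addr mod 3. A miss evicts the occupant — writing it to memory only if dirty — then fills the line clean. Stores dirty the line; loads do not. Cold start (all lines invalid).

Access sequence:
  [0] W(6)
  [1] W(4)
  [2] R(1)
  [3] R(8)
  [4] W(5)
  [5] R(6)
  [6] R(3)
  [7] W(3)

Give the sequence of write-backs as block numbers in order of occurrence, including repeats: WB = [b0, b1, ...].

WB = [4, 6]

  0 | W B6 → L0 miss [D]
  1 | W B4 → L1 miss [D]
  2 | R B1 → L1 miss wb→B4 [-]
  3 | R B8 → L2 miss [-]
  4 | W B5 → L2 miss [D]
  5 | R B6 → L0 hit [D]
  6 | R B3 → L0 miss wb→B6 [-]
  7 | W B3 → L0 hit [D]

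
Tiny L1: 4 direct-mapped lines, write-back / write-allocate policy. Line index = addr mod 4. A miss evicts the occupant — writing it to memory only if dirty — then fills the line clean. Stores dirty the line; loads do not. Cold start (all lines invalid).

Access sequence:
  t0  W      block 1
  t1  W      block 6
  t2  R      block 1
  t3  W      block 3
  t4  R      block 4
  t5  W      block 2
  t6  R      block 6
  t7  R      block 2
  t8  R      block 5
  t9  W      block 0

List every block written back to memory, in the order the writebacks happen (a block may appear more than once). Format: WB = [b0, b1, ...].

0: W B1 -> L1 miss  d=D]
1: W B6 -> L2 miss  d=D]
2: R B1 -> L1 hit  d=D]
3: W B3 -> L3 miss  d=D]
4: R B4 -> L0 miss  d=-]
5: W B2 -> L2 miss wb->B6  d=D]
6: R B6 -> L2 miss wb->B2  d=-]
7: R B2 -> L2 miss  d=-]
8: R B5 -> L1 miss wb->B1  d=-]
9: W B0 -> L0 miss  d=D]

WB = [6, 2, 1]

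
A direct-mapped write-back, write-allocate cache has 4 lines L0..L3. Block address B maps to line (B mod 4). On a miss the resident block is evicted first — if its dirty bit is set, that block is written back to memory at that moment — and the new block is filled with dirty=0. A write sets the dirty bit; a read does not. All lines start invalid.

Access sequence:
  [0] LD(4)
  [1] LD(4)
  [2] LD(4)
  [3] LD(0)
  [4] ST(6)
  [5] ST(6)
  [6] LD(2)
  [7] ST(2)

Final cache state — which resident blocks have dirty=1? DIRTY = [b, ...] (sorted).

DIRTY = [2]

0: R B4 -> L0 miss  d=-]
1: R B4 -> L0 hit  d=-]
2: R B4 -> L0 hit  d=-]
3: R B0 -> L0 miss  d=-]
4: W B6 -> L2 miss  d=D]
5: W B6 -> L2 hit  d=D]
6: R B2 -> L2 miss wb->B6  d=-]
7: W B2 -> L2 hit  d=D]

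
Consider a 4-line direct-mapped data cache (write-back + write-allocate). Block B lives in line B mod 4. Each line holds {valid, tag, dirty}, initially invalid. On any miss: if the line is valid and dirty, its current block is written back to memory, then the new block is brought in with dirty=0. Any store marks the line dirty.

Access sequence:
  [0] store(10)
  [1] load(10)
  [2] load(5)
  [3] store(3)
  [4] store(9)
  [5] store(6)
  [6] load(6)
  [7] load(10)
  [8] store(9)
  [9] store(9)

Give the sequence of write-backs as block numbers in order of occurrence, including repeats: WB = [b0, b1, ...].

WB = [10, 6]

0: W B10 → L2 miss [D]
1: R B10 → L2 hit [D]
2: R B5 → L1 miss [-]
3: W B3 → L3 miss [D]
4: W B9 → L1 miss [D]
5: W B6 → L2 miss wb→B10 [D]
6: R B6 → L2 hit [D]
7: R B10 → L2 miss wb→B6 [-]
8: W B9 → L1 hit [D]
9: W B9 → L1 hit [D]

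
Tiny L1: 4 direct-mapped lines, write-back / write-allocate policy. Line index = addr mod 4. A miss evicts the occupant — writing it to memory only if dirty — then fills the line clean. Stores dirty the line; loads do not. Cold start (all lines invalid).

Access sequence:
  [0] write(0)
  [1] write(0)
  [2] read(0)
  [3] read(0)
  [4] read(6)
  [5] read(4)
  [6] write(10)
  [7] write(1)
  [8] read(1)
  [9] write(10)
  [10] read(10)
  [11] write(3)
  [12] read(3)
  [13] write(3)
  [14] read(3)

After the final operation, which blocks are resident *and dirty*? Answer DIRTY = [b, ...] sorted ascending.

DIRTY = [1, 3, 10]

  0 | W B0 → L0 miss [D]
  1 | W B0 → L0 hit [D]
  2 | R B0 → L0 hit [D]
  3 | R B0 → L0 hit [D]
  4 | R B6 → L2 miss [-]
  5 | R B4 → L0 miss wb→B0 [-]
  6 | W B10 → L2 miss [D]
  7 | W B1 → L1 miss [D]
  8 | R B1 → L1 hit [D]
  9 | W B10 → L2 hit [D]
  10 | R B10 → L2 hit [D]
  11 | W B3 → L3 miss [D]
  12 | R B3 → L3 hit [D]
  13 | W B3 → L3 hit [D]
  14 | R B3 → L3 hit [D]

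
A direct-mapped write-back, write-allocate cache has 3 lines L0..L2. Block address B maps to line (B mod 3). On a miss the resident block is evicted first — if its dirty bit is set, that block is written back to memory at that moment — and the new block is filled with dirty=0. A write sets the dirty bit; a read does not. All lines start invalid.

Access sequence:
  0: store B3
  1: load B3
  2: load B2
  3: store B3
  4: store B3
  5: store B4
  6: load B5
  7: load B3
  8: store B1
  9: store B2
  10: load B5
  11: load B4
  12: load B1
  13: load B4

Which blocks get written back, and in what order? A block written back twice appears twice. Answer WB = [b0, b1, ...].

WB = [4, 2, 1]

  0 | W B3 → L0 miss [D]
  1 | R B3 → L0 hit [D]
  2 | R B2 → L2 miss [-]
  3 | W B3 → L0 hit [D]
  4 | W B3 → L0 hit [D]
  5 | W B4 → L1 miss [D]
  6 | R B5 → L2 miss [-]
  7 | R B3 → L0 hit [D]
  8 | W B1 → L1 miss wb→B4 [D]
  9 | W B2 → L2 miss [D]
  10 | R B5 → L2 miss wb→B2 [-]
  11 | R B4 → L1 miss wb→B1 [-]
  12 | R B1 → L1 miss [-]
  13 | R B4 → L1 miss [-]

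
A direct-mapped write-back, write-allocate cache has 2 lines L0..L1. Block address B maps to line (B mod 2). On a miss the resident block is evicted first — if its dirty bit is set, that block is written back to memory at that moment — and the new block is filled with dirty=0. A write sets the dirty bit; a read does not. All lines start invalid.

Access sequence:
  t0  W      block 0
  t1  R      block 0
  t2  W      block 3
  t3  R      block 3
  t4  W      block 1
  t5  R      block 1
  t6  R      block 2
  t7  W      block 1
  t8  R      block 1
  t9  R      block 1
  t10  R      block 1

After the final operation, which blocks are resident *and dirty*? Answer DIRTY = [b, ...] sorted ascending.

0: W B0 → L0 miss [D]
1: R B0 → L0 hit [D]
2: W B3 → L1 miss [D]
3: R B3 → L1 hit [D]
4: W B1 → L1 miss wb→B3 [D]
5: R B1 → L1 hit [D]
6: R B2 → L0 miss wb→B0 [-]
7: W B1 → L1 hit [D]
8: R B1 → L1 hit [D]
9: R B1 → L1 hit [D]
10: R B1 → L1 hit [D]

DIRTY = [1]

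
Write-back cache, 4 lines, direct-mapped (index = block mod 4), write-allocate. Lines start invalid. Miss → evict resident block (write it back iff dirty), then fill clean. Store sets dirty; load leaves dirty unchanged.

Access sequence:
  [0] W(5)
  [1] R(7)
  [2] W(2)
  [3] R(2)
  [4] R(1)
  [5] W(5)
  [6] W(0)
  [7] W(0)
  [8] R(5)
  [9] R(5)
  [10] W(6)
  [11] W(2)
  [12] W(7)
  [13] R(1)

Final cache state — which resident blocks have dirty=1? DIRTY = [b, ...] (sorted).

  0 | W B5 → L1 miss [D]
  1 | R B7 → L3 miss [-]
  2 | W B2 → L2 miss [D]
  3 | R B2 → L2 hit [D]
  4 | R B1 → L1 miss wb→B5 [-]
  5 | W B5 → L1 miss [D]
  6 | W B0 → L0 miss [D]
  7 | W B0 → L0 hit [D]
  8 | R B5 → L1 hit [D]
  9 | R B5 → L1 hit [D]
  10 | W B6 → L2 miss wb→B2 [D]
  11 | W B2 → L2 miss wb→B6 [D]
  12 | W B7 → L3 hit [D]
  13 | R B1 → L1 miss wb→B5 [-]

DIRTY = [0, 2, 7]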